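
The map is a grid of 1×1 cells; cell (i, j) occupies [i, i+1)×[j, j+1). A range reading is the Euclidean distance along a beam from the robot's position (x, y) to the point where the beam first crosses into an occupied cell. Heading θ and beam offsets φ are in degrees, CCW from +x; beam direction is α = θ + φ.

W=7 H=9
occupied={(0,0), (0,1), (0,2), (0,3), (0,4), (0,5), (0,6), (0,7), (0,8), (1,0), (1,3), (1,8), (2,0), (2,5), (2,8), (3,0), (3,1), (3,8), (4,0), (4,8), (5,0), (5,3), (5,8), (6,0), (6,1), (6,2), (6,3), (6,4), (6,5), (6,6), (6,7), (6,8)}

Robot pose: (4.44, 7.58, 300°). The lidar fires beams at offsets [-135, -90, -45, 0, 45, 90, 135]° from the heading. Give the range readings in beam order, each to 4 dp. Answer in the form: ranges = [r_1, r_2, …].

beam 1: φ=-135°, α=165°
  direction (-0.9659, 0.2588); cell (4,7); t to first gridline: x 0.4555, y 1.6228 (then +1.0353 / +3.8637)
    (3,7) via x @ 0.4555
    (2,7) via x @ 1.4908
    (2,8) via y @ 1.6228  # hit
  → r_1 = 1.6228
beam 2: φ=-90°, α=210°
  direction (-0.8660, -0.5000); cell (4,7); t to first gridline: x 0.5081, y 1.1600 (then +1.1547 / +2.0000)
    (3,7) via x @ 0.5081
    (3,6) via y @ 1.1600
    (2,6) via x @ 1.6628
    (1,6) via x @ 2.8175
    (1,5) via y @ 3.1600
    (0,5) via x @ 3.9722  # hit
  → r_2 = 3.9722
beam 3: φ=-45°, α=255°
  direction (-0.2588, -0.9659); cell (4,7); t to first gridline: x 1.7000, y 0.6005 (then +3.8637 / +1.0353)
    (4,6) via y @ 0.6005
    (4,5) via y @ 1.6357
    (3,5) via x @ 1.7000
    (3,4) via y @ 2.6710
    (3,3) via y @ 3.7063
    (3,2) via y @ 4.7416
    (2,2) via x @ 5.5637
    (2,1) via y @ 5.7768
    (2,0) via y @ 6.8121  # hit
  → r_3 = 6.8121
beam 4: φ=0°, α=300°
  direction (0.5000, -0.8660); cell (4,7); t to first gridline: x 1.1200, y 0.6697 (then +2.0000 / +1.1547)
    (4,6) via y @ 0.6697
    (5,6) via x @ 1.1200
    (5,5) via y @ 1.8244
    (5,4) via y @ 2.9791
    (6,4) via x @ 3.1200  # hit
  → r_4 = 3.1200
beam 5: φ=45°, α=345°
  direction (0.9659, -0.2588); cell (4,7); t to first gridline: x 0.5798, y 2.2409 (then +1.0353 / +3.8637)
    (5,7) via x @ 0.5798
    (6,7) via x @ 1.6150  # hit
  → r_5 = 1.6150
beam 6: φ=90°, α=30°
  direction (0.8660, 0.5000); cell (4,7); t to first gridline: x 0.6466, y 0.8400 (then +1.1547 / +2.0000)
    (5,7) via x @ 0.6466
    (5,8) via y @ 0.8400  # hit
  → r_6 = 0.8400
beam 7: φ=135°, α=75°
  direction (0.2588, 0.9659); cell (4,7); t to first gridline: x 2.1637, y 0.4348 (then +3.8637 / +1.0353)
    (4,8) via y @ 0.4348  # hit
  → r_7 = 0.4348

ranges = [1.6228, 3.9722, 6.8121, 3.1200, 1.6150, 0.8400, 0.4348]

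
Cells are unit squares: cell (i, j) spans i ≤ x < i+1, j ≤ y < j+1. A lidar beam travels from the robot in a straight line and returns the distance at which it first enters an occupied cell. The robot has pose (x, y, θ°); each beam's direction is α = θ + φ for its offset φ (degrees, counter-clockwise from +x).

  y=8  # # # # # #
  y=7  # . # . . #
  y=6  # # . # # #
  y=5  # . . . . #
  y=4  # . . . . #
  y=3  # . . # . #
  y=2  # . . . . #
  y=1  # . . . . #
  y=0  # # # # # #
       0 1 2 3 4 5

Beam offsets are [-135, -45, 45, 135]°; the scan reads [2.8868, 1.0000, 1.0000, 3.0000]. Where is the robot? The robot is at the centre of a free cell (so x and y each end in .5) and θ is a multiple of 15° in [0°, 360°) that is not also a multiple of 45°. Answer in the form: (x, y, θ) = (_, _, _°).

(x, y, θ) = (2.5, 5.5, 105°)

Enumerate (i+0.5, j+0.5, θ) over the 23 free cells and 16 admissible headings. For each, cast all 4 beams and compare to the given ranges.
  (4.5, 7.5, 240°): beam 1 = 0.5176 ≠ 2.8868 ✗
  (4.5, 7.5, 210°): beam 1 = 0.5176 ≠ 2.8868 ✗
  (3.5, 2.5, 150°): beam 1 = 1.5529 ≠ 2.8868 ✗
  (4.5, 4.5, 285°): beam 1 = 3.0000 ≠ 2.8868 ✗
  (1.5, 5.5, 30°): beam 1 = 1.9319 ≠ 2.8868 ✗
  …
  (2.5, 5.5, 105°): r_1=2.8868, r_2=1.0000, r_3=1.0000, r_4=3.0000 — all match ✓
Only this pose fits every beam.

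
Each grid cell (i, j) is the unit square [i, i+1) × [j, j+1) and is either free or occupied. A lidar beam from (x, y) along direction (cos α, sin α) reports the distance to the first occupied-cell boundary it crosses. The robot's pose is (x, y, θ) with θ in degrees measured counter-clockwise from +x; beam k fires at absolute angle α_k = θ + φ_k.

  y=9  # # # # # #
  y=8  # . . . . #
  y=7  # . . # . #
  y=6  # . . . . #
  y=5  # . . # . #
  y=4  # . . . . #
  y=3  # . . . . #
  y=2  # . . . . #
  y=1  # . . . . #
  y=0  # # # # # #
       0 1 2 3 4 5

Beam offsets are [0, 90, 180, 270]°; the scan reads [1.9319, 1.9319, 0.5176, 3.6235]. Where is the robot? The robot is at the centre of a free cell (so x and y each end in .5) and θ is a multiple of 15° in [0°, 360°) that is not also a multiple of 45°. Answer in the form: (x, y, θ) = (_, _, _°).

(x, y, θ) = (1.5, 4.5, 15°)

The pose lattice has 30·16 = 480 candidates. Test each by forward raycasting.
  (4.5, 2.5, 75°): beam 2 = 3.6235 ≠ 1.9319 ✗
  (4.5, 8.5, 30°): beam 1 = 0.5774 ≠ 1.9319 ✗
  (2.5, 2.5, 330°): beam 1 = 2.8868 ≠ 1.9319 ✗
  (4.5, 3.5, 15°): beam 1 = 0.5176 ≠ 1.9319 ✗
  …
  (1.5, 4.5, 15°): r_1=1.9319, r_2=1.9319, r_3=0.5176, r_4=3.6235 — all match ✓
No second candidate reproduces the full scan.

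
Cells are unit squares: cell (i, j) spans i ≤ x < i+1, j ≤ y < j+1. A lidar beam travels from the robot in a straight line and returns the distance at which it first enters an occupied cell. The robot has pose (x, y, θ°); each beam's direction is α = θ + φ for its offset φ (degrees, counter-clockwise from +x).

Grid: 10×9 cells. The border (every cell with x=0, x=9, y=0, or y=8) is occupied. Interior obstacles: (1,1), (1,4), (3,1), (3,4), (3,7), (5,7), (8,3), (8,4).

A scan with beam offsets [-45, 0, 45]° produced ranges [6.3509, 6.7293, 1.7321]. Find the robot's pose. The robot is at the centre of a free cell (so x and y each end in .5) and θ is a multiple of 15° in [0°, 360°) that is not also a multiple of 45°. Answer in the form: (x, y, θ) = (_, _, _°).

(x, y, θ) = (1.5, 6.5, 345°)

The pose lattice has 48·16 = 768 candidates. Test each by forward raycasting.
  (6.5, 2.5, 105°): beam 1 = 5.0000 ≠ 6.3509 ✗
  (7.5, 2.5, 345°): beam 1 = 1.7321 ≠ 6.3509 ✗
  (3.5, 5.5, 345°): beam 1 = 0.5774 ≠ 6.3509 ✗
  (4.5, 4.5, 195°): beam 1 = 0.5774 ≠ 6.3509 ✗
  …
  (1.5, 6.5, 345°): r_1=6.3509, r_2=6.7293, r_3=1.7321 — all match ✓
No second candidate reproduces the full scan.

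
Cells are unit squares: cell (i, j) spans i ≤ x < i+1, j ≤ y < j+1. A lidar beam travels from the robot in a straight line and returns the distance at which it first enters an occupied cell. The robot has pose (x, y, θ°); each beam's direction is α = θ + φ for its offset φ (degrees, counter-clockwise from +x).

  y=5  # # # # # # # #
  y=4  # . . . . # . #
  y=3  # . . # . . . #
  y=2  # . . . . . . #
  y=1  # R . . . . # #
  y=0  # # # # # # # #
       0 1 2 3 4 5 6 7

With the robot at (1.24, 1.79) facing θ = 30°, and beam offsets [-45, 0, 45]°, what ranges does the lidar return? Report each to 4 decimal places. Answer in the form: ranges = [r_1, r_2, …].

ranges = [3.0523, 2.4200, 3.3232]

beam 1: φ=-45°, α=345°
  d=(0.9659,-0.2588)  start (1,1)  tX=0.7868 tY=3.0523  stride 1/|dx|=1.0353 1/|dy|=3.8637
    cross x-line → (2,1), t=0.7868
    cross x-line → (3,1), t=1.8221
    cross x-line → (4,1), t=2.8574
    cross y-line → (4,0), t=3.0523 (wall)
  → r_1 = 3.0523
beam 2: φ=0°, α=30°
  d=(0.8660,0.5000)  start (1,1)  tX=0.8776 tY=0.4200  stride 1/|dx|=1.1547 1/|dy|=2.0000
    cross y-line → (1,2), t=0.4200
    cross x-line → (2,2), t=0.8776
    cross x-line → (3,2), t=2.0323
    cross y-line → (3,3), t=2.4200 (wall)
  → r_2 = 2.4200
beam 3: φ=45°, α=75°
  d=(0.2588,0.9659)  start (1,1)  tX=2.9364 tY=0.2174  stride 1/|dx|=3.8637 1/|dy|=1.0353
    cross y-line → (1,2), t=0.2174
    cross y-line → (1,3), t=1.2527
    cross y-line → (1,4), t=2.2880
    cross x-line → (2,4), t=2.9364
    cross y-line → (2,5), t=3.3232 (wall)
  → r_3 = 3.3232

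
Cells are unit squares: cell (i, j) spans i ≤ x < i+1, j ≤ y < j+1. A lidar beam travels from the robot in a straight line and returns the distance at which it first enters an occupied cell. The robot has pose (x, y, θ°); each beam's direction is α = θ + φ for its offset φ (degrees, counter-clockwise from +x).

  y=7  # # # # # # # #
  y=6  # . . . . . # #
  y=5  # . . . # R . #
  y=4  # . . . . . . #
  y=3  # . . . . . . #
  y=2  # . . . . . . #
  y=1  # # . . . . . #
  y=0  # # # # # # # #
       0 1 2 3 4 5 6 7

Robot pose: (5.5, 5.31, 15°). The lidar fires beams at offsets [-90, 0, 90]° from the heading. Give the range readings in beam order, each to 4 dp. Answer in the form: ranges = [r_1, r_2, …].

ranges = [4.4620, 1.5529, 1.7496]

beam 1: φ=-90°, α=285°
  d=(0.2588,-0.9659)  start (5,5)  tX=1.9319 tY=0.3209  stride 1/|dx|=3.8637 1/|dy|=1.0353
    cross y-line → (5,4), t=0.3209
    cross y-line → (5,3), t=1.3562
    cross x-line → (6,3), t=1.9319
    cross y-line → (6,2), t=2.3915
    cross y-line → (6,1), t=3.4268
    cross y-line → (6,0), t=4.4620 (wall)
  → r_1 = 4.4620
beam 2: φ=0°, α=15°
  d=(0.9659,0.2588)  start (5,5)  tX=0.5176 tY=2.6660  stride 1/|dx|=1.0353 1/|dy|=3.8637
    cross x-line → (6,5), t=0.5176
    cross x-line → (7,5), t=1.5529 (wall)
  → r_2 = 1.5529
beam 3: φ=90°, α=105°
  d=(-0.2588,0.9659)  start (5,5)  tX=1.9319 tY=0.7143  stride 1/|dx|=3.8637 1/|dy|=1.0353
    cross y-line → (5,6), t=0.7143
    cross y-line → (5,7), t=1.7496 (wall)
  → r_3 = 1.7496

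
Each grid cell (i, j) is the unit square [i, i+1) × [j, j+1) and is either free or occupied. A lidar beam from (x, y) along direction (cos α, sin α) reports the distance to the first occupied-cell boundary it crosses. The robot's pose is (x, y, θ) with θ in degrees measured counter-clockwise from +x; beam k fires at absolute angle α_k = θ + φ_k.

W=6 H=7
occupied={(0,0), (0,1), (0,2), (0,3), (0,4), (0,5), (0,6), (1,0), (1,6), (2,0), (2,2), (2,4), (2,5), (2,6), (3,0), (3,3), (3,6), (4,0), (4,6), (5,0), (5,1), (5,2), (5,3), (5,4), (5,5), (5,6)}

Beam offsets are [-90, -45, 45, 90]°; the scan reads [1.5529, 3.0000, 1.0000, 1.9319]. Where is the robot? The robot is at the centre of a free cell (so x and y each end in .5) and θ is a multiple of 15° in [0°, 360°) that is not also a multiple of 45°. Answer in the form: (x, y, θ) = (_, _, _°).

Candidates: 16 free-cell centres × 16 headings = 256 poses. Raycast each; keep the one whose scan matches to 4 dp.
  (4.5, 4.5, 210°): beam 1 = 1.7321 ≠ 1.5529 ✗
  (1.5, 3.5, 255°): beam 1 = 0.5176 ≠ 1.5529 ✗
  (2.5, 3.5, 240°): beam 1 = 1.7321 ≠ 1.5529 ✗
  (2.5, 1.5, 15°): beam 1 = 0.5176 ≠ 1.5529 ✗
  …
  (3.5, 1.5, 105°): r_1=1.5529, r_2=3.0000, r_3=1.0000, r_4=1.9319 — all match ✓
No second candidate reproduces the full scan.

(x, y, θ) = (3.5, 1.5, 105°)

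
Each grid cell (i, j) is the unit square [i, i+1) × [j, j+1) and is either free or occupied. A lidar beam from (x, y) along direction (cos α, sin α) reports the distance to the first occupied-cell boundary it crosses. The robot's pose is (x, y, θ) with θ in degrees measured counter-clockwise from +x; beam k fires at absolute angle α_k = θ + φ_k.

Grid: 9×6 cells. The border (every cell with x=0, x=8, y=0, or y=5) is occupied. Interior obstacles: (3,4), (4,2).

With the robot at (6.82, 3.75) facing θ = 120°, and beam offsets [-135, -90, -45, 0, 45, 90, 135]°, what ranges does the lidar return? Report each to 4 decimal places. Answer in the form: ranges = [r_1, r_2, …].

ranges = [1.2216, 1.3625, 1.2941, 1.4434, 2.9195, 2.1016, 2.8470]

beam 1: φ=-135°, α=345°
  direction (0.9659, -0.2588); cell (6,3); t to first gridline: x 0.1863, y 2.8978 (then +1.0353 / +3.8637)
    (7,3) via x @ 0.1863
    (8,3) via x @ 1.2216  # hit
  → r_1 = 1.2216
beam 2: φ=-90°, α=30°
  direction (0.8660, 0.5000); cell (6,3); t to first gridline: x 0.2078, y 0.5000 (then +1.1547 / +2.0000)
    (7,3) via x @ 0.2078
    (7,4) via y @ 0.5000
    (8,4) via x @ 1.3625  # hit
  → r_2 = 1.3625
beam 3: φ=-45°, α=75°
  direction (0.2588, 0.9659); cell (6,3); t to first gridline: x 0.6955, y 0.2588 (then +3.8637 / +1.0353)
    (6,4) via y @ 0.2588
    (7,4) via x @ 0.6955
    (7,5) via y @ 1.2941  # hit
  → r_3 = 1.2941
beam 4: φ=0°, α=120°
  direction (-0.5000, 0.8660); cell (6,3); t to first gridline: x 1.6400, y 0.2887 (then +2.0000 / +1.1547)
    (6,4) via y @ 0.2887
    (6,5) via y @ 1.4434  # hit
  → r_4 = 1.4434
beam 5: φ=45°, α=165°
  direction (-0.9659, 0.2588); cell (6,3); t to first gridline: x 0.8489, y 0.9659 (then +1.0353 / +3.8637)
    (5,3) via x @ 0.8489
    (5,4) via y @ 0.9659
    (4,4) via x @ 1.8842
    (3,4) via x @ 2.9195  # hit
  → r_5 = 2.9195
beam 6: φ=90°, α=210°
  direction (-0.8660, -0.5000); cell (6,3); t to first gridline: x 0.9469, y 1.5000 (then +1.1547 / +2.0000)
    (5,3) via x @ 0.9469
    (5,2) via y @ 1.5000
    (4,2) via x @ 2.1016  # hit
  → r_6 = 2.1016
beam 7: φ=135°, α=255°
  direction (-0.2588, -0.9659); cell (6,3); t to first gridline: x 3.1682, y 0.7765 (then +3.8637 / +1.0353)
    (6,2) via y @ 0.7765
    (6,1) via y @ 1.8117
    (6,0) via y @ 2.8470  # hit
  → r_7 = 2.8470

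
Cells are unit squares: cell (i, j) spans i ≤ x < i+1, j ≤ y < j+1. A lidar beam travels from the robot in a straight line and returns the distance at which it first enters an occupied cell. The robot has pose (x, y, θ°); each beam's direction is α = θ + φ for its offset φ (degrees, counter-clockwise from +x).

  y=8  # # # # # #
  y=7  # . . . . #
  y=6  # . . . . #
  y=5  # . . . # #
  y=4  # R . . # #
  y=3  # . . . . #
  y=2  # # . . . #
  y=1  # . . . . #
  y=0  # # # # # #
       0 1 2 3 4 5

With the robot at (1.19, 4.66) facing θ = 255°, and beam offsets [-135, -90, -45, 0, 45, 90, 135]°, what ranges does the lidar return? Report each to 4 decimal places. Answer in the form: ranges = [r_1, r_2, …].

beam 1: φ=-135°, α=120°
  direction (-0.5000, 0.8660); cell (1,4); t to first gridline: x 0.3800, y 0.3926 (then +2.0000 / +1.1547)
    (0,4) via x @ 0.3800  # hit
  → r_1 = 0.3800
beam 2: φ=-90°, α=165°
  direction (-0.9659, 0.2588); cell (1,4); t to first gridline: x 0.1967, y 1.3137 (then +1.0353 / +3.8637)
    (0,4) via x @ 0.1967  # hit
  → r_2 = 0.1967
beam 3: φ=-45°, α=210°
  direction (-0.8660, -0.5000); cell (1,4); t to first gridline: x 0.2194, y 1.3200 (then +1.1547 / +2.0000)
    (0,4) via x @ 0.2194  # hit
  → r_3 = 0.2194
beam 4: φ=0°, α=255°
  direction (-0.2588, -0.9659); cell (1,4); t to first gridline: x 0.7341, y 0.6833 (then +3.8637 / +1.0353)
    (1,3) via y @ 0.6833
    (0,3) via x @ 0.7341  # hit
  → r_4 = 0.7341
beam 5: φ=45°, α=300°
  direction (0.5000, -0.8660); cell (1,4); t to first gridline: x 1.6200, y 0.7621 (then +2.0000 / +1.1547)
    (1,3) via y @ 0.7621
    (2,3) via x @ 1.6200
    (2,2) via y @ 1.9168
    (2,1) via y @ 3.0715
    (3,1) via x @ 3.6200
    (3,0) via y @ 4.2262  # hit
  → r_5 = 4.2262
beam 6: φ=90°, α=345°
  direction (0.9659, -0.2588); cell (1,4); t to first gridline: x 0.8386, y 2.5500 (then +1.0353 / +3.8637)
    (2,4) via x @ 0.8386
    (3,4) via x @ 1.8738
    (3,3) via y @ 2.5500
    (4,3) via x @ 2.9091
    (5,3) via x @ 3.9444  # hit
  → r_6 = 3.9444
beam 7: φ=135°, α=30°
  direction (0.8660, 0.5000); cell (1,4); t to first gridline: x 0.9353, y 0.6800 (then +1.1547 / +2.0000)
    (1,5) via y @ 0.6800
    (2,5) via x @ 0.9353
    (3,5) via x @ 2.0900
    (3,6) via y @ 2.6800
    (4,6) via x @ 3.2447
    (5,6) via x @ 4.3994  # hit
  → r_7 = 4.3994

ranges = [0.3800, 0.1967, 0.2194, 0.7341, 4.2262, 3.9444, 4.3994]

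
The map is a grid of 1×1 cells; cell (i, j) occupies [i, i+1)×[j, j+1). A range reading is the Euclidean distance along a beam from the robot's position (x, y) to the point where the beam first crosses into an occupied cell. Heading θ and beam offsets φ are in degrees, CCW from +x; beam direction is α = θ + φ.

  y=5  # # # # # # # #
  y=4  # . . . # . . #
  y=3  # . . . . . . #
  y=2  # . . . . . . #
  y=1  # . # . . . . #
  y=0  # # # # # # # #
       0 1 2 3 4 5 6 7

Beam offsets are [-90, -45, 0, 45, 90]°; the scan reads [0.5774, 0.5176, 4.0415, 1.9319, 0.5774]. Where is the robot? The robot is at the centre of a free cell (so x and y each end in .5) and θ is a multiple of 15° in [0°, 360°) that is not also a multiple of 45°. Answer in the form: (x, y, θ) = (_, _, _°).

(x, y, θ) = (1.5, 1.5, 60°)

The pose lattice has 22·16 = 352 candidates. Test each by forward raycasting.
  (6.5, 1.5, 165°): beam 1 = 1.9319 ≠ 0.5774 ✗
  (4.5, 2.5, 195°): beam 1 = 1.5529 ≠ 0.5774 ✗
  (3.5, 4.5, 105°): beam 1 = 0.5176 ≠ 0.5774 ✗
  (3.5, 2.5, 195°): beam 1 = 2.5882 ≠ 0.5774 ✗
  …
  (1.5, 1.5, 60°): r_1=0.5774, r_2=0.5176, r_3=4.0415, r_4=1.9319, r_5=0.5774 — all match ✓
Unique over the lattice → pose = (1.5, 1.5, 60°).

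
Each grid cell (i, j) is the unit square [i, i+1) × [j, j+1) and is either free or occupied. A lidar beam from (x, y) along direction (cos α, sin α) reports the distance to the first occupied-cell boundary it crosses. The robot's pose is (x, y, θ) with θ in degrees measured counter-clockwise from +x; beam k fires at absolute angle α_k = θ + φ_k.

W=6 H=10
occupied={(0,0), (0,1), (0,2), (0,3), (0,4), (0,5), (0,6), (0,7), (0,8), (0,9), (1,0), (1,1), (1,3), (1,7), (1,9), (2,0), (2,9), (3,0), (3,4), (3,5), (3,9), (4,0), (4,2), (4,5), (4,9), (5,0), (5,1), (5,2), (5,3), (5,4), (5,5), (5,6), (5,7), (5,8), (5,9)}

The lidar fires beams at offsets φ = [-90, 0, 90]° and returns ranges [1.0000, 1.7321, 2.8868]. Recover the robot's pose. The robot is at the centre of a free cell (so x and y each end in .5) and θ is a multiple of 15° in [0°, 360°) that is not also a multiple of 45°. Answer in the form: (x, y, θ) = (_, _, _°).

The pose lattice has 25·16 = 400 candidates. Test each by forward raycasting.
  (1.5, 5.5, 285°): beam 1 = 0.5176 ≠ 1.0000 ✗
  (2.5, 1.5, 195°): beam 1 = 1.9319 ≠ 1.0000 ✗
  (3.5, 7.5, 210°): beam 1 = 1.7321 ≠ 1.0000 ✗
  (4.5, 7.5, 60°): beam 1 = 0.5774 ≠ 1.0000 ✗
  …
  (2.5, 2.5, 300°): r_1=1.0000, r_2=1.7321, r_3=2.8868 — all match ✓
No second candidate reproduces the full scan.

(x, y, θ) = (2.5, 2.5, 300°)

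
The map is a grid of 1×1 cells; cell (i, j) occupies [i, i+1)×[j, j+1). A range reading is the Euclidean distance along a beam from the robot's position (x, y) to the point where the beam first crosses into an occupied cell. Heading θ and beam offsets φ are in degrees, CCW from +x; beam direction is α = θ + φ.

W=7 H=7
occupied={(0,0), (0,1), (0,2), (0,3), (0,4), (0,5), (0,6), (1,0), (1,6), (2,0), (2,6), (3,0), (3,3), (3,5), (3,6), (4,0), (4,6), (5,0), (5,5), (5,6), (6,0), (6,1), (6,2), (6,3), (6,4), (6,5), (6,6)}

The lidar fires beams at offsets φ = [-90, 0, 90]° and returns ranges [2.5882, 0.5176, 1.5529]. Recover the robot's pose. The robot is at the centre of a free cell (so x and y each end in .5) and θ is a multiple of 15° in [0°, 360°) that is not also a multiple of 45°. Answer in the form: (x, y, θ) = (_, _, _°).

(x, y, θ) = (5.5, 3.5, 345°)

Candidates: 22 free-cell centres × 16 headings = 352 poses. Raycast each; keep the one whose scan matches to 4 dp.
  (2.5, 5.5, 330°): beam 1 = 3.0000 ≠ 2.5882 ✗
  (4.5, 2.5, 165°): beam 2 = 3.6235 ≠ 0.5176 ✗
  (3.5, 1.5, 330°): beam 1 = 0.5774 ≠ 2.5882 ✗
  …
  (5.5, 3.5, 345°): r_1=2.5882, r_2=0.5176, r_3=1.5529 — all match ✓
No second candidate reproduces the full scan.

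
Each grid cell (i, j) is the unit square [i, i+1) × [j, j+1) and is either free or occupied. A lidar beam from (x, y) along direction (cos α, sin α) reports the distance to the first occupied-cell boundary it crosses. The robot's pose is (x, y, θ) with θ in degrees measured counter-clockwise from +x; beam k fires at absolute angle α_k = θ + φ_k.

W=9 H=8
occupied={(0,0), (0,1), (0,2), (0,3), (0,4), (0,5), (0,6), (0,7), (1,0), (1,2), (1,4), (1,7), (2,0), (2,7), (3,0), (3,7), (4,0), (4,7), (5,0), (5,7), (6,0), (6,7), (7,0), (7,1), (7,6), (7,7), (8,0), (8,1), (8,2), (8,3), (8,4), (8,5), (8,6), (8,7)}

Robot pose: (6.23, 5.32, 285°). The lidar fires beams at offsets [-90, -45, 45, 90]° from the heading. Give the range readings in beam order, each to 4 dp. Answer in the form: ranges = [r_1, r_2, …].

beam 1: φ=-90°, α=195°
  dir = (cos 195°, sin 195°) = (-0.9659, -0.2588); from cell (6,5)
  next x-line at t=0.2381, next y-line at t=1.2364; Δt_x=1.0353, Δt_y=3.8637
    x: enter (5,5) at t=0.2381
    y: enter (5,4) at t=1.2364
    x: enter (4,4) at t=1.2734
    x: enter (3,4) at t=2.3087
    x: enter (2,4) at t=3.3439
    x: enter (1,4) at t=4.3792 ← occupied
  → r_1 = 4.3792
beam 2: φ=-45°, α=240°
  dir = (cos 240°, sin 240°) = (-0.5000, -0.8660); from cell (6,5)
  next x-line at t=0.4600, next y-line at t=0.3695; Δt_x=2.0000, Δt_y=1.1547
    y: enter (6,4) at t=0.3695
    x: enter (5,4) at t=0.4600
    y: enter (5,3) at t=1.5242
    x: enter (4,3) at t=2.4600
    y: enter (4,2) at t=2.6789
    y: enter (4,1) at t=3.8336
    x: enter (3,1) at t=4.4600
    y: enter (3,0) at t=4.9883 ← occupied
  → r_2 = 4.9883
beam 3: φ=45°, α=330°
  dir = (cos 330°, sin 330°) = (0.8660, -0.5000); from cell (6,5)
  next x-line at t=0.8891, next y-line at t=0.6400; Δt_x=1.1547, Δt_y=2.0000
    y: enter (6,4) at t=0.6400
    x: enter (7,4) at t=0.8891
    x: enter (8,4) at t=2.0438 ← occupied
  → r_3 = 2.0438
beam 4: φ=90°, α=15°
  dir = (cos 15°, sin 15°) = (0.9659, 0.2588); from cell (6,5)
  next x-line at t=0.7972, next y-line at t=2.6273; Δt_x=1.0353, Δt_y=3.8637
    x: enter (7,5) at t=0.7972
    x: enter (8,5) at t=1.8324 ← occupied
  → r_4 = 1.8324

ranges = [4.3792, 4.9883, 2.0438, 1.8324]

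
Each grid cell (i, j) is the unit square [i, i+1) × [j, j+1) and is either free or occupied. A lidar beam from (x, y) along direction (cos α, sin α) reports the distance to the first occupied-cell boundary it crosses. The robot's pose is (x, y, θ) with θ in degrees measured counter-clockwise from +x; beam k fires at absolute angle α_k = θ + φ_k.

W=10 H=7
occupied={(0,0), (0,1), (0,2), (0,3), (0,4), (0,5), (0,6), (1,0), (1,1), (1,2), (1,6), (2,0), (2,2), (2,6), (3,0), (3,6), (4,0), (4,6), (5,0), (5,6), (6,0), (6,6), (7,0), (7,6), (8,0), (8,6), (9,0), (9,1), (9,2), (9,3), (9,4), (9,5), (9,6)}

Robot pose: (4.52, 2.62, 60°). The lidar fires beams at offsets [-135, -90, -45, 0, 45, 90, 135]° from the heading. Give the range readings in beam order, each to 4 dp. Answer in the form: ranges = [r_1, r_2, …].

beam 1: φ=-135°, α=285°
  cosα=0.2588 sinα=-0.9659 | (4,2) | tMaxX 1.8546 tMaxY 0.6419 | tΔX 3.8637 tΔY 1.0353
    t=0.6419 [y] (4,1)
    t=1.6771 [y] (4,0) — stop
  → r_1 = 1.6771
beam 2: φ=-90°, α=330°
  cosα=0.8660 sinα=-0.5000 | (4,2) | tMaxX 0.5543 tMaxY 1.2400 | tΔX 1.1547 tΔY 2.0000
    t=0.5543 [x] (5,2)
    t=1.2400 [y] (5,1)
    t=1.7090 [x] (6,1)
    t=2.8637 [x] (7,1)
    t=3.2400 [y] (7,0) — stop
  → r_2 = 3.2400
beam 3: φ=-45°, α=15°
  cosα=0.9659 sinα=0.2588 | (4,2) | tMaxX 0.4969 tMaxY 1.4682 | tΔX 1.0353 tΔY 3.8637
    t=0.4969 [x] (5,2)
    t=1.4682 [y] (5,3)
    t=1.5322 [x] (6,3)
    t=2.5675 [x] (7,3)
    t=3.6028 [x] (8,3)
    t=4.6380 [x] (9,3) — stop
  → r_3 = 4.6380
beam 4: φ=0°, α=60°
  cosα=0.5000 sinα=0.8660 | (4,2) | tMaxX 0.9600 tMaxY 0.4388 | tΔX 2.0000 tΔY 1.1547
    t=0.4388 [y] (4,3)
    t=0.9600 [x] (5,3)
    t=1.5935 [y] (5,4)
    t=2.7482 [y] (5,5)
    t=2.9600 [x] (6,5)
    t=3.9029 [y] (6,6) — stop
  → r_4 = 3.9029
beam 5: φ=45°, α=105°
  cosα=-0.2588 sinα=0.9659 | (4,2) | tMaxX 2.0091 tMaxY 0.3934 | tΔX 3.8637 tΔY 1.0353
    t=0.3934 [y] (4,3)
    t=1.4287 [y] (4,4)
    t=2.0091 [x] (3,4)
    t=2.4640 [y] (3,5)
    t=3.4992 [y] (3,6) — stop
  → r_5 = 3.4992
beam 6: φ=90°, α=150°
  cosα=-0.8660 sinα=0.5000 | (4,2) | tMaxX 0.6004 tMaxY 0.7600 | tΔX 1.1547 tΔY 2.0000
    t=0.6004 [x] (3,2)
    t=0.7600 [y] (3,3)
    t=1.7551 [x] (2,3)
    t=2.7600 [y] (2,4)
    t=2.9098 [x] (1,4)
    t=4.0645 [x] (0,4) — stop
  → r_6 = 4.0645
beam 7: φ=135°, α=195°
  cosα=-0.9659 sinα=-0.2588 | (4,2) | tMaxX 0.5383 tMaxY 2.3955 | tΔX 1.0353 tΔY 3.8637
    t=0.5383 [x] (3,2)
    t=1.5736 [x] (2,2) — stop
  → r_7 = 1.5736

ranges = [1.6771, 3.2400, 4.6380, 3.9029, 3.4992, 4.0645, 1.5736]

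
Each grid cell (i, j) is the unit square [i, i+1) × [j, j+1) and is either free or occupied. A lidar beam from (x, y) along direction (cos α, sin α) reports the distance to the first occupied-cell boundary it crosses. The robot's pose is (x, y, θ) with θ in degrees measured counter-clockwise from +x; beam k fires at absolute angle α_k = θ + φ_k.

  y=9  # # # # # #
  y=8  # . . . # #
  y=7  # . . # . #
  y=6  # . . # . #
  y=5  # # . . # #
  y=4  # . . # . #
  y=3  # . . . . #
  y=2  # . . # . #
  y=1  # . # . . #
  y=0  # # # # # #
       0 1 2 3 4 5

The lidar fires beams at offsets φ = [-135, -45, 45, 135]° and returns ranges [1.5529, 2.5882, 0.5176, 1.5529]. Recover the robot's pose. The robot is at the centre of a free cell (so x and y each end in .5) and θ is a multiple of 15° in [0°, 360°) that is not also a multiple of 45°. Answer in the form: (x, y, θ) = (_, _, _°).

Enumerate (i+0.5, j+0.5, θ) over the 24 free cells and 16 admissible headings. For each, cast all 4 beams and compare to the given ranges.
  (4.5, 1.5, 345°): beam 1 = 1.0000 ≠ 1.5529 ✗
  (4.5, 7.5, 240°): beam 1 = 0.5176 ≠ 1.5529 ✗
  (3.5, 5.5, 165°): beam 1 = 0.5774 ≠ 1.5529 ✗
  …
  (2.5, 7.5, 330°): r_1=1.5529, r_2=2.5882, r_3=0.5176, r_4=1.5529 — all match ✓
Only this pose fits every beam.

(x, y, θ) = (2.5, 7.5, 330°)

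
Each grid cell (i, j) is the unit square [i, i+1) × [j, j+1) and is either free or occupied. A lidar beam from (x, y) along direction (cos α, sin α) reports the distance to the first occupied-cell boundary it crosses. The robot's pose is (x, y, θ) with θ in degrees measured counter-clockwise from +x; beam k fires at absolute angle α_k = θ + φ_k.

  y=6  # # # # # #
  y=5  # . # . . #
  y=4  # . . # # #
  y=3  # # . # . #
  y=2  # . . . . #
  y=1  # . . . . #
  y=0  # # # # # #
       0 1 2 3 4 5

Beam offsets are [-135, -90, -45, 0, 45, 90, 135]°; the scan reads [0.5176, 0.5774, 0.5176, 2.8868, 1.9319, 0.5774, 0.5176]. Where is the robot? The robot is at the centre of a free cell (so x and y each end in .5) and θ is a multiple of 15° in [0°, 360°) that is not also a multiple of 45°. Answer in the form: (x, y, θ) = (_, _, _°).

The pose lattice has 15·16 = 240 candidates. Test each by forward raycasting.
  (3.5, 2.5, 330°): beam 1 = 2.5882 ≠ 0.5176 ✗
  (3.5, 1.5, 30°): beam 3 = 1.5529 ≠ 0.5176 ✗
  (1.5, 2.5, 105°): beam 1 = 3.0000 ≠ 0.5176 ✗
  …
  (4.5, 3.5, 240°): r_1=0.5176, r_2=0.5774, r_3=0.5176, r_4=2.8868, r_5=1.9319, r_6=0.5774, r_7=0.5176 — all match ✓
No second candidate reproduces the full scan.

(x, y, θ) = (4.5, 3.5, 240°)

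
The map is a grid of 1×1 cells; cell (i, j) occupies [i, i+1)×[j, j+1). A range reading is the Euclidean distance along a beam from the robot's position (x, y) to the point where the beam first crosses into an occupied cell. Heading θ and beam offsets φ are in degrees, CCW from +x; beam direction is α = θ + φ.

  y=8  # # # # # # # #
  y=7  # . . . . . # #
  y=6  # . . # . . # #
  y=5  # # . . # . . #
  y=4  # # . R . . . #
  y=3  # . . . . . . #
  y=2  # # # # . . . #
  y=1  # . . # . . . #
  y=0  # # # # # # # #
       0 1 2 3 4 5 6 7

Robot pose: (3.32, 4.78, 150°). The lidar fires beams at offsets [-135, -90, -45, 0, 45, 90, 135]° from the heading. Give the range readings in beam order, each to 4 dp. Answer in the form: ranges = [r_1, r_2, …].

beam 1: φ=-135°, α=15°
  cosα=0.9659 sinα=0.2588 | (3,4) | tMaxX 0.7040 tMaxY 0.8500 | tΔX 1.0353 tΔY 3.8637
    t=0.7040 [x] (4,4)
    t=0.8500 [y] (4,5) — stop
  → r_1 = 0.8500
beam 2: φ=-90°, α=60°
  cosα=0.5000 sinα=0.8660 | (3,4) | tMaxX 1.3600 tMaxY 0.2540 | tΔX 2.0000 tΔY 1.1547
    t=0.2540 [y] (3,5)
    t=1.3600 [x] (4,5) — stop
  → r_2 = 1.3600
beam 3: φ=-45°, α=105°
  cosα=-0.2588 sinα=0.9659 | (3,4) | tMaxX 1.2364 tMaxY 0.2278 | tΔX 3.8637 tΔY 1.0353
    t=0.2278 [y] (3,5)
    t=1.2364 [x] (2,5)
    t=1.2630 [y] (2,6)
    t=2.2983 [y] (2,7)
    t=3.3336 [y] (2,8) — stop
  → r_3 = 3.3336
beam 4: φ=0°, α=150°
  cosα=-0.8660 sinα=0.5000 | (3,4) | tMaxX 0.3695 tMaxY 0.4400 | tΔX 1.1547 tΔY 2.0000
    t=0.3695 [x] (2,4)
    t=0.4400 [y] (2,5)
    t=1.5242 [x] (1,5) — stop
  → r_4 = 1.5242
beam 5: φ=45°, α=195°
  cosα=-0.9659 sinα=-0.2588 | (3,4) | tMaxX 0.3313 tMaxY 3.0137 | tΔX 1.0353 tΔY 3.8637
    t=0.3313 [x] (2,4)
    t=1.3666 [x] (1,4) — stop
  → r_5 = 1.3666
beam 6: φ=90°, α=240°
  cosα=-0.5000 sinα=-0.8660 | (3,4) | tMaxX 0.6400 tMaxY 0.9007 | tΔX 2.0000 tΔY 1.1547
    t=0.6400 [x] (2,4)
    t=0.9007 [y] (2,3)
    t=2.0554 [y] (2,2) — stop
  → r_6 = 2.0554
beam 7: φ=135°, α=285°
  cosα=0.2588 sinα=-0.9659 | (3,4) | tMaxX 2.6273 tMaxY 0.8075 | tΔX 3.8637 tΔY 1.0353
    t=0.8075 [y] (3,3)
    t=1.8428 [y] (3,2) — stop
  → r_7 = 1.8428

ranges = [0.8500, 1.3600, 3.3336, 1.5242, 1.3666, 2.0554, 1.8428]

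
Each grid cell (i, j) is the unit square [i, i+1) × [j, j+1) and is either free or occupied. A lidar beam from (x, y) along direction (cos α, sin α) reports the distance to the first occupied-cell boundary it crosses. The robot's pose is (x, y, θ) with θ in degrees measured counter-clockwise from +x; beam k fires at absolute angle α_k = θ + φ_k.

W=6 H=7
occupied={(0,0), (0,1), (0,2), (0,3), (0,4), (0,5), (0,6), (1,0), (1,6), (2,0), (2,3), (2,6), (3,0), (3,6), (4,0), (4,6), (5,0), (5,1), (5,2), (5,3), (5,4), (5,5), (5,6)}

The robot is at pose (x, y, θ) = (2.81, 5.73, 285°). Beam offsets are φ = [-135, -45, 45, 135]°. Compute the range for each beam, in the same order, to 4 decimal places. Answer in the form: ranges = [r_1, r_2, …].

ranges = [0.5400, 3.6200, 2.5288, 0.3118]

beam 1: φ=-135°, α=150°
  dir = (cos 150°, sin 150°) = (-0.8660, 0.5000); from cell (2,5)
  next x-line at t=0.9353, next y-line at t=0.5400; Δt_x=1.1547, Δt_y=2.0000
    y: enter (2,6) at t=0.5400 ← occupied
  → r_1 = 0.5400
beam 2: φ=-45°, α=240°
  dir = (cos 240°, sin 240°) = (-0.5000, -0.8660); from cell (2,5)
  next x-line at t=1.6200, next y-line at t=0.8429; Δt_x=2.0000, Δt_y=1.1547
    y: enter (2,4) at t=0.8429
    x: enter (1,4) at t=1.6200
    y: enter (1,3) at t=1.9976
    y: enter (1,2) at t=3.1523
    x: enter (0,2) at t=3.6200 ← occupied
  → r_2 = 3.6200
beam 3: φ=45°, α=330°
  dir = (cos 330°, sin 330°) = (0.8660, -0.5000); from cell (2,5)
  next x-line at t=0.2194, next y-line at t=1.4600; Δt_x=1.1547, Δt_y=2.0000
    x: enter (3,5) at t=0.2194
    x: enter (4,5) at t=1.3741
    y: enter (4,4) at t=1.4600
    x: enter (5,4) at t=2.5288 ← occupied
  → r_3 = 2.5288
beam 4: φ=135°, α=60°
  dir = (cos 60°, sin 60°) = (0.5000, 0.8660); from cell (2,5)
  next x-line at t=0.3800, next y-line at t=0.3118; Δt_x=2.0000, Δt_y=1.1547
    y: enter (2,6) at t=0.3118 ← occupied
  → r_4 = 0.3118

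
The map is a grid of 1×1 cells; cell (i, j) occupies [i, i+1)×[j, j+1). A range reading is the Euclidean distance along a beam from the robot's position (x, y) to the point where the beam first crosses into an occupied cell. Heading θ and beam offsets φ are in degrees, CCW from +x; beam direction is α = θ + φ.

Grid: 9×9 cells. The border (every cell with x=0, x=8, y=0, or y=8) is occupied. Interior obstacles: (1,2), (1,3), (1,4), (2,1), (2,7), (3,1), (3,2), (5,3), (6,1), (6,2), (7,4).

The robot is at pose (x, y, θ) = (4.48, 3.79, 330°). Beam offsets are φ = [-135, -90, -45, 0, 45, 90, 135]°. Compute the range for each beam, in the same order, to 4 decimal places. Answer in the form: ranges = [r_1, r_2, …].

beam 1: φ=-135°, α=195°
  dir = (cos 195°, sin 195°) = (-0.9659, -0.2588); from cell (4,3)
  next x-line at t=0.4969, next y-line at t=3.0523; Δt_x=1.0353, Δt_y=3.8637
    x: enter (3,3) at t=0.4969
    x: enter (2,3) at t=1.5322
    x: enter (1,3) at t=2.5675 ← occupied
  → r_1 = 2.5675
beam 2: φ=-90°, α=240°
  dir = (cos 240°, sin 240°) = (-0.5000, -0.8660); from cell (4,3)
  next x-line at t=0.9600, next y-line at t=0.9122; Δt_x=2.0000, Δt_y=1.1547
    y: enter (4,2) at t=0.9122
    x: enter (3,2) at t=0.9600 ← occupied
  → r_2 = 0.9600
beam 3: φ=-45°, α=285°
  dir = (cos 285°, sin 285°) = (0.2588, -0.9659); from cell (4,3)
  next x-line at t=2.0091, next y-line at t=0.8179; Δt_x=3.8637, Δt_y=1.0353
    y: enter (4,2) at t=0.8179
    y: enter (4,1) at t=1.8531
    x: enter (5,1) at t=2.0091
    y: enter (5,0) at t=2.8884 ← occupied
  → r_3 = 2.8884
beam 4: φ=0°, α=330°
  dir = (cos 330°, sin 330°) = (0.8660, -0.5000); from cell (4,3)
  next x-line at t=0.6004, next y-line at t=1.5800; Δt_x=1.1547, Δt_y=2.0000
    x: enter (5,3) at t=0.6004 ← occupied
  → r_4 = 0.6004
beam 5: φ=45°, α=15°
  dir = (cos 15°, sin 15°) = (0.9659, 0.2588); from cell (4,3)
  next x-line at t=0.5383, next y-line at t=0.8114; Δt_x=1.0353, Δt_y=3.8637
    x: enter (5,3) at t=0.5383 ← occupied
  → r_5 = 0.5383
beam 6: φ=90°, α=60°
  dir = (cos 60°, sin 60°) = (0.5000, 0.8660); from cell (4,3)
  next x-line at t=1.0400, next y-line at t=0.2425; Δt_x=2.0000, Δt_y=1.1547
    y: enter (4,4) at t=0.2425
    x: enter (5,4) at t=1.0400
    y: enter (5,5) at t=1.3972
    y: enter (5,6) at t=2.5519
    x: enter (6,6) at t=3.0400
    y: enter (6,7) at t=3.7066
    y: enter (6,8) at t=4.8613 ← occupied
  → r_6 = 4.8613
beam 7: φ=135°, α=105°
  dir = (cos 105°, sin 105°) = (-0.2588, 0.9659); from cell (4,3)
  next x-line at t=1.8546, next y-line at t=0.2174; Δt_x=3.8637, Δt_y=1.0353
    y: enter (4,4) at t=0.2174
    y: enter (4,5) at t=1.2527
    x: enter (3,5) at t=1.8546
    y: enter (3,6) at t=2.2880
    y: enter (3,7) at t=3.3232
    y: enter (3,8) at t=4.3585 ← occupied
  → r_7 = 4.3585

ranges = [2.5675, 0.9600, 2.8884, 0.6004, 0.5383, 4.8613, 4.3585]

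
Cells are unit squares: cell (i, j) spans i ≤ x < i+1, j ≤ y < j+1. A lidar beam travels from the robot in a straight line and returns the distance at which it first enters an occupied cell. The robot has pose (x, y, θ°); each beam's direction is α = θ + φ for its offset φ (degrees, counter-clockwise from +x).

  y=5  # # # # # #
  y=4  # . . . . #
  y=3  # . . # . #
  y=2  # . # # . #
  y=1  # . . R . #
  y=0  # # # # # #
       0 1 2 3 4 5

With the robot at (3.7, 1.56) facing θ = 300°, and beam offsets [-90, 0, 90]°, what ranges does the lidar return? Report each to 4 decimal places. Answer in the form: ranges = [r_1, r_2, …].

ranges = [1.1200, 0.6466, 1.5011]

beam 1: φ=-90°, α=210°
  d=(-0.8660,-0.5000)  start (3,1)  tX=0.8083 tY=1.1200  stride 1/|dx|=1.1547 1/|dy|=2.0000
    cross x-line → (2,1), t=0.8083
    cross y-line → (2,0), t=1.1200 (wall)
  → r_1 = 1.1200
beam 2: φ=0°, α=300°
  d=(0.5000,-0.8660)  start (3,1)  tX=0.6000 tY=0.6466  stride 1/|dx|=2.0000 1/|dy|=1.1547
    cross x-line → (4,1), t=0.6000
    cross y-line → (4,0), t=0.6466 (wall)
  → r_2 = 0.6466
beam 3: φ=90°, α=30°
  d=(0.8660,0.5000)  start (3,1)  tX=0.3464 tY=0.8800  stride 1/|dx|=1.1547 1/|dy|=2.0000
    cross x-line → (4,1), t=0.3464
    cross y-line → (4,2), t=0.8800
    cross x-line → (5,2), t=1.5011 (wall)
  → r_3 = 1.5011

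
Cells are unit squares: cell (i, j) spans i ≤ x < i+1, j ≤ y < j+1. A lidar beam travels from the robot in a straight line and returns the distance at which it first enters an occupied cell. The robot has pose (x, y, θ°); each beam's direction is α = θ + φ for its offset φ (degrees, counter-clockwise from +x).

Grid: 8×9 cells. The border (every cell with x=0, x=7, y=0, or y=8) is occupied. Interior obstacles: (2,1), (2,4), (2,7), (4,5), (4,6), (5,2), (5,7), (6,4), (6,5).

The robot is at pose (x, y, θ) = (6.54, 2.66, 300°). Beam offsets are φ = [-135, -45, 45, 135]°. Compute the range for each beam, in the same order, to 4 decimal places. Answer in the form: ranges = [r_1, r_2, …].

beam 1: φ=-135°, α=165°
  d=(-0.9659,0.2588)  start (6,2)  tX=0.5590 tY=1.3137  stride 1/|dx|=1.0353 1/|dy|=3.8637
    cross x-line → (5,2), t=0.5590 (wall)
  → r_1 = 0.5590
beam 2: φ=-45°, α=255°
  d=(-0.2588,-0.9659)  start (6,2)  tX=2.0864 tY=0.6833  stride 1/|dx|=3.8637 1/|dy|=1.0353
    cross y-line → (6,1), t=0.6833
    cross y-line → (6,0), t=1.7186 (wall)
  → r_2 = 1.7186
beam 3: φ=45°, α=345°
  d=(0.9659,-0.2588)  start (6,2)  tX=0.4762 tY=2.5500  stride 1/|dx|=1.0353 1/|dy|=3.8637
    cross x-line → (7,2), t=0.4762 (wall)
  → r_3 = 0.4762
beam 4: φ=135°, α=75°
  d=(0.2588,0.9659)  start (6,2)  tX=1.7773 tY=0.3520  stride 1/|dx|=3.8637 1/|dy|=1.0353
    cross y-line → (6,3), t=0.3520
    cross y-line → (6,4), t=1.3873 (wall)
  → r_4 = 1.3873

ranges = [0.5590, 1.7186, 0.4762, 1.3873]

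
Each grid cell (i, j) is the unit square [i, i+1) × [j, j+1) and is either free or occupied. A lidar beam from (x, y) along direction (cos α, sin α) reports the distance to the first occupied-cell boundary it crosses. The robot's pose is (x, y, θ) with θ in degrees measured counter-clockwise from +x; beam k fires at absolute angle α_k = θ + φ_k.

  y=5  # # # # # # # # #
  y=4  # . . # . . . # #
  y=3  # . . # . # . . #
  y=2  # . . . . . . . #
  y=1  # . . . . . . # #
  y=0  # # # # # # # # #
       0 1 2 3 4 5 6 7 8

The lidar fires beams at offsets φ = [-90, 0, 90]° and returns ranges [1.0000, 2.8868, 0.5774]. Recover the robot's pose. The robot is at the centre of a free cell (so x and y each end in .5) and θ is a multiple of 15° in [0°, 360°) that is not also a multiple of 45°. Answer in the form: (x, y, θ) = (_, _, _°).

(x, y, θ) = (6.5, 4.5, 300°)

Candidates: 23 free-cell centres × 16 headings = 368 poses. Raycast each; keep the one whose scan matches to 4 dp.
  (4.5, 2.5, 75°): beam 1 = 2.5882 ≠ 1.0000 ✗
  (2.5, 3.5, 75°): beam 1 = 0.5176 ≠ 1.0000 ✗
  (4.5, 3.5, 285°): beam 1 = 0.5176 ≠ 1.0000 ✗
  (6.5, 1.5, 330°): beam 1 = 0.5774 ≠ 1.0000 ✗
  …
  (6.5, 4.5, 300°): r_1=1.0000, r_2=2.8868, r_3=0.5774 — all match ✓
Unique over the lattice → pose = (6.5, 4.5, 300°).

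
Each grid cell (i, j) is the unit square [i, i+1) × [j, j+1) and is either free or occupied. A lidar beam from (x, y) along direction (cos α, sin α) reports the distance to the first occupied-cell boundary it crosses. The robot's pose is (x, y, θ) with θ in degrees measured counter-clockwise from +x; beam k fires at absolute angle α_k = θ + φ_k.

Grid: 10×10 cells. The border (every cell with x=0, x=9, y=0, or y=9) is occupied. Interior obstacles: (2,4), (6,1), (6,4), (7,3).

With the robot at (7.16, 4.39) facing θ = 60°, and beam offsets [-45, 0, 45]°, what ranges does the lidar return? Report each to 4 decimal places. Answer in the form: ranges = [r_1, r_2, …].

ranges = [1.9049, 3.6800, 0.6182]

beam 1: φ=-45°, α=15°
  cosα=0.9659 sinα=0.2588 | (7,4) | tMaxX 0.8696 tMaxY 2.3569 | tΔX 1.0353 tΔY 3.8637
    t=0.8696 [x] (8,4)
    t=1.9049 [x] (9,4) — stop
  → r_1 = 1.9049
beam 2: φ=0°, α=60°
  cosα=0.5000 sinα=0.8660 | (7,4) | tMaxX 1.6800 tMaxY 0.7044 | tΔX 2.0000 tΔY 1.1547
    t=0.7044 [y] (7,5)
    t=1.6800 [x] (8,5)
    t=1.8591 [y] (8,6)
    t=3.0138 [y] (8,7)
    t=3.6800 [x] (9,7) — stop
  → r_2 = 3.6800
beam 3: φ=45°, α=105°
  cosα=-0.2588 sinα=0.9659 | (7,4) | tMaxX 0.6182 tMaxY 0.6315 | tΔX 3.8637 tΔY 1.0353
    t=0.6182 [x] (6,4) — stop
  → r_3 = 0.6182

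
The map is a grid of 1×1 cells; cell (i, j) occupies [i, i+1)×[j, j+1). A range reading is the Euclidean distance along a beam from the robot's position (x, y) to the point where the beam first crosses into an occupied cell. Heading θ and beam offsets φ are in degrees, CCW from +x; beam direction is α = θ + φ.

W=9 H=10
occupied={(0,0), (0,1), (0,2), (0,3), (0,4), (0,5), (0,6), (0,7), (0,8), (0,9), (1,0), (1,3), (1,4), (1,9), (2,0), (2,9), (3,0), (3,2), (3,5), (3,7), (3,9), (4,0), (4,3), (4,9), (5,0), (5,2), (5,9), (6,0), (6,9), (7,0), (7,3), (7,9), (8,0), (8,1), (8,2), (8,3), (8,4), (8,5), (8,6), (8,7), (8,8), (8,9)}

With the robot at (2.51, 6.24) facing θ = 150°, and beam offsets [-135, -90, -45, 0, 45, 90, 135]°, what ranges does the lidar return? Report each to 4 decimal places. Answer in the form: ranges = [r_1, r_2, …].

beam 1: φ=-135°, α=15°
  dir = (cos 15°, sin 15°) = (0.9659, 0.2588); from cell (2,6)
  next x-line at t=0.5073, next y-line at t=2.9364; Δt_x=1.0353, Δt_y=3.8637
    x: enter (3,6) at t=0.5073
    x: enter (4,6) at t=1.5426
    x: enter (5,6) at t=2.5778
    y: enter (5,7) at t=2.9364
    x: enter (6,7) at t=3.6131
    x: enter (7,7) at t=4.6484
    x: enter (8,7) at t=5.6837 ← occupied
  → r_1 = 5.6837
beam 2: φ=-90°, α=60°
  dir = (cos 60°, sin 60°) = (0.5000, 0.8660); from cell (2,6)
  next x-line at t=0.9800, next y-line at t=0.8776; Δt_x=2.0000, Δt_y=1.1547
    y: enter (2,7) at t=0.8776
    x: enter (3,7) at t=0.9800 ← occupied
  → r_2 = 0.9800
beam 3: φ=-45°, α=105°
  dir = (cos 105°, sin 105°) = (-0.2588, 0.9659); from cell (2,6)
  next x-line at t=1.9705, next y-line at t=0.7868; Δt_x=3.8637, Δt_y=1.0353
    y: enter (2,7) at t=0.7868
    y: enter (2,8) at t=1.8221
    x: enter (1,8) at t=1.9705
    y: enter (1,9) at t=2.8574 ← occupied
  → r_3 = 2.8574
beam 4: φ=0°, α=150°
  dir = (cos 150°, sin 150°) = (-0.8660, 0.5000); from cell (2,6)
  next x-line at t=0.5889, next y-line at t=1.5200; Δt_x=1.1547, Δt_y=2.0000
    x: enter (1,6) at t=0.5889
    y: enter (1,7) at t=1.5200
    x: enter (0,7) at t=1.7436 ← occupied
  → r_4 = 1.7436
beam 5: φ=45°, α=195°
  dir = (cos 195°, sin 195°) = (-0.9659, -0.2588); from cell (2,6)
  next x-line at t=0.5280, next y-line at t=0.9273; Δt_x=1.0353, Δt_y=3.8637
    x: enter (1,6) at t=0.5280
    y: enter (1,5) at t=0.9273
    x: enter (0,5) at t=1.5633 ← occupied
  → r_5 = 1.5633
beam 6: φ=90°, α=240°
  dir = (cos 240°, sin 240°) = (-0.5000, -0.8660); from cell (2,6)
  next x-line at t=1.0200, next y-line at t=0.2771; Δt_x=2.0000, Δt_y=1.1547
    y: enter (2,5) at t=0.2771
    x: enter (1,5) at t=1.0200
    y: enter (1,4) at t=1.4318 ← occupied
  → r_6 = 1.4318
beam 7: φ=135°, α=285°
  dir = (cos 285°, sin 285°) = (0.2588, -0.9659); from cell (2,6)
  next x-line at t=1.8932, next y-line at t=0.2485; Δt_x=3.8637, Δt_y=1.0353
    y: enter (2,5) at t=0.2485
    y: enter (2,4) at t=1.2837
    x: enter (3,4) at t=1.8932
    y: enter (3,3) at t=2.3190
    y: enter (3,2) at t=3.3543 ← occupied
  → r_7 = 3.3543

ranges = [5.6837, 0.9800, 2.8574, 1.7436, 1.5633, 1.4318, 3.3543]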